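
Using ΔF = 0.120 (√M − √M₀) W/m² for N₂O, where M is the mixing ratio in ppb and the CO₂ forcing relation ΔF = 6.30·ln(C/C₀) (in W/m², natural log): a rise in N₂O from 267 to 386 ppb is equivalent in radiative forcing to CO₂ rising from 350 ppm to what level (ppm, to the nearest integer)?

N₂O forcing: 0.120 × (√386 − √267) = 0.120 × (19.6469 − 16.3401) = 0.120 × 3.3068 = 0.39682 W/m².
Set 6.30 ln(C/350) = 0.39682: ln(C/350) = 0.39682/6.30 = 0.06299, so C = 350 × e^0.06299 = 350 × 1.06502 = 372.76 ppm.

C ≈ 373 ppm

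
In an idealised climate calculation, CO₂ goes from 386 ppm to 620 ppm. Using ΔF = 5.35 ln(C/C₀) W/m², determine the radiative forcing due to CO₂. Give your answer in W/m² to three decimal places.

ΔF = 2.535 W/m²

CO₂: 5.35 × ln(620/386) = 5.35 × ln(1.60622) = 5.35 × 0.47388 = 2.5353 W/m².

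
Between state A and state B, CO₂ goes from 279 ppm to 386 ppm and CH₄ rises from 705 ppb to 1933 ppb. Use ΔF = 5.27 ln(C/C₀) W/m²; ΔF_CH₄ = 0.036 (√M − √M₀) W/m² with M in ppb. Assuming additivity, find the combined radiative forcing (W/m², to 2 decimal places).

CO₂: 5.27 × ln(386/279) = 5.27 × ln(1.38351) = 5.27 × 0.32462 = 1.7107 W/m².
CH₄: 0.036 × (√1933 − √705) = 0.036 × (43.9659 − 26.5518) = 0.036 × 17.4141 = 0.6269 W/m².
Total ΔF = 1.7107 + 0.6269 = 2.3376 W/m².

ΔF = 2.34 W/m²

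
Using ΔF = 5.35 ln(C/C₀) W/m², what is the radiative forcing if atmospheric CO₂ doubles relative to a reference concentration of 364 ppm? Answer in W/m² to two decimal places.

ΔF = 3.71 W/m²

ΔF = 5.35 × ln(2) = 5.35 × 0.69315 = 3.7084 W/m².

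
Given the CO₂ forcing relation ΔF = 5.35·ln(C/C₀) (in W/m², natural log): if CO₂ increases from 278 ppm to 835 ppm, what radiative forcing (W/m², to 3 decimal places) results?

ΔF = 5.884 W/m²

CO₂ absorption bands are partially saturated, so forcing scales with the logarithm of the concentration ratio.
CO₂: 5.35 × ln(835/278) = 5.35 × ln(3.00360) = 5.35 × 1.09981 = 5.8840 W/m².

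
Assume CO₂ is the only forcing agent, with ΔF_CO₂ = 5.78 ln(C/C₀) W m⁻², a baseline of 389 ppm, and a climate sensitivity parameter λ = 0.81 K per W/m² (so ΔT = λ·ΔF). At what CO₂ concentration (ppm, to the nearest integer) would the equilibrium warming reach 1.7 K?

Required forcing: ΔF = ΔT/λ = 1.7/0.81 = 2.0988 W/m².
Then ln(C/389) = ΔF/5.78 = 2.0988/5.78 = 0.36311.
So C = 389 × e^0.36311 = 389 × 1.43779 = 559.30 ppm.

C ≈ 559 ppm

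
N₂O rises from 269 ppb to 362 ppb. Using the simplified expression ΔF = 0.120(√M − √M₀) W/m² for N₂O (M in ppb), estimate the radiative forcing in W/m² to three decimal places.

ΔF = 0.315 W/m²

N₂O: 0.120 × (√362 − √269) = 0.120 × (19.0263 − 16.4012) = 0.120 × 2.6251 = 0.3150 W/m².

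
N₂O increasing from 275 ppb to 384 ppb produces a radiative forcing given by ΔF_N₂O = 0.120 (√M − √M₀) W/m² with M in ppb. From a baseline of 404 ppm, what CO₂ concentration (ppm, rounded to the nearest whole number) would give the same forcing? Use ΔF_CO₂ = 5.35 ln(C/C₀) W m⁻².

N₂O forcing: 0.120 × (√384 − √275) = 0.120 × (19.5959 − 16.5831) = 0.120 × 3.0128 = 0.36154 W/m².
Set 5.35 ln(C/404) = 0.36154: ln(C/404) = 0.36154/5.35 = 0.06758, so C = 404 × e^0.06758 = 404 × 1.06992 = 432.25 ppm.

C ≈ 432 ppm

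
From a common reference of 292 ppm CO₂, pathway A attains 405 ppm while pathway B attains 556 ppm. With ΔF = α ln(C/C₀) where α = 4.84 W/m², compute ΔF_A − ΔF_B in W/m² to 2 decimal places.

ΔF_A − ΔF_B = -1.53 W/m²

ΔF_A = 4.84 ln(405/292) = 4.84 × 0.32713 = 1.5833 W/m².
ΔF_B = 4.84 ln(556/292) = 4.84 × 0.64401 = 3.1170 W/m².
Difference: 1.5833 − 3.1170 = -1.5337 W/m².
(Equivalently, ΔF_A − ΔF_B = 4.84 ln(405/556) = 4.84 × -0.31688 = -1.5337 W/m².)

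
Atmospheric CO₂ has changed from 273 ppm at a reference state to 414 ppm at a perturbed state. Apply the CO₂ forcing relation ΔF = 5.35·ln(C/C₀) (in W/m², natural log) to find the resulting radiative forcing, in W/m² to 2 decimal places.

CO₂: 5.35 × ln(414/273) = 5.35 × ln(1.51648) = 5.35 × 0.41639 = 2.2277 W/m².

ΔF = 2.23 W/m²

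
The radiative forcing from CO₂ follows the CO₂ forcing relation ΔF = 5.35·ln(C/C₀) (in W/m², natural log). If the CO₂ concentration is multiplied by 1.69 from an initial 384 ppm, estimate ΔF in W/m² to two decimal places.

ΔF = 2.81 W/m²

ΔF = 5.35 × ln(1.69) = 5.35 × 0.52473 = 2.8073 W/m².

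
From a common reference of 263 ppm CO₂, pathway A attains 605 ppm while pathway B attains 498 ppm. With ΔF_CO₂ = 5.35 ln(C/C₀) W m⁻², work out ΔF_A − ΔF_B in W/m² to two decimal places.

ΔF_A = 5.35 ln(605/263) = 5.35 × 0.83307 = 4.4569 W/m².
ΔF_B = 5.35 ln(498/263) = 5.35 × 0.63845 = 3.4157 W/m².
Difference: 4.4569 − 3.4157 = 1.0412 W/m².

ΔF_A − ΔF_B = 1.04 W/m²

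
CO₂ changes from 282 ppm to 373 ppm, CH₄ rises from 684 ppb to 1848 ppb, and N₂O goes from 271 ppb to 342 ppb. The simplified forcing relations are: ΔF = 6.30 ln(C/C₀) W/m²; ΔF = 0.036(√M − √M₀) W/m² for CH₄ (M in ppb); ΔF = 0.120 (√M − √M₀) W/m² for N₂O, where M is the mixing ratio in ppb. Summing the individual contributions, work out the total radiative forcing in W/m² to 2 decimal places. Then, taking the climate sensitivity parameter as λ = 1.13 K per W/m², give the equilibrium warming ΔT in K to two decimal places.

ΔF = 2.61 W/m²; ΔT = 2.95 K

CO₂: 6.30 × ln(373/282) = 6.30 × ln(1.32270) = 6.30 × 0.27968 = 1.7620 W/m².
CH₄: 0.036 × (√1848 − √684) = 0.036 × (42.9884 − 26.1534) = 0.036 × 16.8350 = 0.6061 W/m².
N₂O: 0.120 × (√342 − √271) = 0.120 × (18.4932 − 16.4621) = 0.120 × 2.0311 = 0.2437 W/m².
Total ΔF = 1.7620 + 0.6061 + 0.2437 = 2.6118 W/m².
ΔT = λ ΔF = 1.13 × 2.61 = 2.9493 K.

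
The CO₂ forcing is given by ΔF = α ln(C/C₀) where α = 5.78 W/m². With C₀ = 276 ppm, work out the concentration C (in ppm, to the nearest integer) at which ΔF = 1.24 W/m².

C ≈ 342 ppm

Set 5.78 ln(C/276) = 1.24, so ln(C/276) = 1.24/5.78 = 0.21453.
Then C/276 = e^0.21453 = 1.23928, giving C = 276 × 1.23928 = 342.04 ppm.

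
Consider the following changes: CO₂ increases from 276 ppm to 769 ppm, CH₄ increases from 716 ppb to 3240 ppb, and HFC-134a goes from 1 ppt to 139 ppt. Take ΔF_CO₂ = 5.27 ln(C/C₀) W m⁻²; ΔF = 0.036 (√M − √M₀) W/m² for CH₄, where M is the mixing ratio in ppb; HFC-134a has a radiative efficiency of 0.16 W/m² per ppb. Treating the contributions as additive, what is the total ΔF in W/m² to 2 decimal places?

ΔF = 6.51 W/m²

CO₂: 5.27 × ln(769/276) = 5.27 × ln(2.78623) = 5.27 × 1.02469 = 5.4001 W/m².
CH₄: 0.036 × (√3240 − √716) = 0.036 × (56.9210 − 26.7582) = 0.036 × 30.1628 = 1.0859 W/m².
HFC-134a: Δ = 139 − 1 = 138 ppt = 0.138 ppb; ΔF = 0.16 × 0.138 = 0.0221 W/m².
Total ΔF = 5.4001 + 1.0859 + 0.0221 = 6.5081 W/m².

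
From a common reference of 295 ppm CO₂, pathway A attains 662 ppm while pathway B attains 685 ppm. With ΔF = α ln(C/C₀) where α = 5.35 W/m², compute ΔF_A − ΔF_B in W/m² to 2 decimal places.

ΔF_A = 5.35 ln(662/295) = 5.35 × 0.80829 = 4.3244 W/m².
ΔF_B = 5.35 ln(685/295) = 5.35 × 0.84244 = 4.5071 W/m².
Difference: 4.3244 − 4.5071 = -0.1827 W/m².

ΔF_A − ΔF_B = -0.18 W/m²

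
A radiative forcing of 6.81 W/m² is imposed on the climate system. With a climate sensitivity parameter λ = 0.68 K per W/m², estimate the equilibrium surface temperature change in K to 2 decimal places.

ΔT = λ ΔF = 0.68 × 6.81 = 4.6308 K.

ΔT = 4.63 K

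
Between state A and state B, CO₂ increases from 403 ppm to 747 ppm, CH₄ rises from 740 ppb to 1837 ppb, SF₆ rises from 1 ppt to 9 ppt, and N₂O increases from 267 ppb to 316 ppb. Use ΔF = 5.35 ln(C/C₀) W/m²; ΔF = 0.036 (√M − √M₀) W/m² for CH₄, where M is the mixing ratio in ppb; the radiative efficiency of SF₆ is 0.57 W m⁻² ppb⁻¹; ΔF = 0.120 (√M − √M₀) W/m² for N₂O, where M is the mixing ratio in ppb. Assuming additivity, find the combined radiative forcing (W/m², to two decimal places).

CO₂: 5.35 × ln(747/403) = 5.35 × ln(1.85360) = 5.35 × 0.61713 = 3.3016 W/m².
CH₄: 0.036 × (√1837 − √740) = 0.036 × (42.8602 − 27.2029) = 0.036 × 15.6573 = 0.5637 W/m².
SF₆: Δ = 9 − 1 = 8 ppt = 0.008 ppb; ΔF = 0.57 × 0.008 = 0.0046 W/m².
N₂O: 0.120 × (√316 − √267) = 0.120 × (17.7764 − 16.3401) = 0.120 × 1.4363 = 0.1724 W/m².
Total ΔF = 3.3016 + 0.5637 + 0.0046 + 0.1724 = 4.0423 W/m².

ΔF = 4.04 W/m²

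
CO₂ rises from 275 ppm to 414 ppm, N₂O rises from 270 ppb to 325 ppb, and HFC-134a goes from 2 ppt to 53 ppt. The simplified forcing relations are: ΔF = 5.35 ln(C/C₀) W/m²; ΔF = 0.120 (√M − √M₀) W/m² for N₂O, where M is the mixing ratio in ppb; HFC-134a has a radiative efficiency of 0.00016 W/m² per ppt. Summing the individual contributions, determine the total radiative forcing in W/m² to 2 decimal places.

ΔF = 2.39 W/m²

CO₂: 5.35 × ln(414/275) = 5.35 × ln(1.50545) = 5.35 × 0.40909 = 2.1886 W/m².
N₂O: 0.120 × (√325 − √270) = 0.120 × (18.0278 − 16.4317) = 0.120 × 1.5961 = 0.1915 W/m².
HFC-134a: ΔF = 0.00016 × (53 − 2) = 0.00016 × 51 = 0.0082 W/m².
Total ΔF = 2.1886 + 0.1915 + 0.0082 = 2.3883 W/m².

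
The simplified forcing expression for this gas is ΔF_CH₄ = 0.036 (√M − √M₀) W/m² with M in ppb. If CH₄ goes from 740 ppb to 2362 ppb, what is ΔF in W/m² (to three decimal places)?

ΔF = 0.770 W/m²

CH₄: 0.036 × (√2362 − √740) = 0.036 × (48.6004 − 27.2029) = 0.036 × 21.3975 = 0.7703 W/m².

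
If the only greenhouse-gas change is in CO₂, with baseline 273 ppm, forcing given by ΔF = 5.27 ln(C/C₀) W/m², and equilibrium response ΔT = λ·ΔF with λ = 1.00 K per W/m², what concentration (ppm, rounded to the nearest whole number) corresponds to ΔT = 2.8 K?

C ≈ 464 ppm

Required forcing: ΔF = ΔT/λ = 2.8/1.00 = 2.8000 W/m².
Then ln(C/273) = ΔF/5.27 = 2.8000/5.27 = 0.53131.
So C = 273 × e^0.53131 = 273 × 1.70116 = 464.42 ppm.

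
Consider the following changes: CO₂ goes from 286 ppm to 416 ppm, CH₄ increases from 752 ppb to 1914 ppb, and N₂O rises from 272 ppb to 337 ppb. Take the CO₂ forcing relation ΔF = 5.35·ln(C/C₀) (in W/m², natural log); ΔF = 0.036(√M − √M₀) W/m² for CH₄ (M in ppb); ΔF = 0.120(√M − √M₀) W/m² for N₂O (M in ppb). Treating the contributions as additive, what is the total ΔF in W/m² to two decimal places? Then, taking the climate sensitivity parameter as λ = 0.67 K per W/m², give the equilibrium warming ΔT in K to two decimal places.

CO₂: 5.35 × ln(416/286) = 5.35 × ln(1.45455) = 5.35 × 0.37470 = 2.0046 W/m².
CH₄: 0.036 × (√1914 − √752) = 0.036 × (43.7493 − 27.4226) = 0.036 × 16.3267 = 0.5878 W/m².
N₂O: 0.120 × (√337 − √272) = 0.120 × (18.3576 − 16.4924) = 0.120 × 1.8652 = 0.2238 W/m².
Total ΔF = 2.0046 + 0.5878 + 0.2238 = 2.8162 W/m².
ΔT = λ ΔF = 0.67 × 2.82 = 1.8894 K.

ΔF = 2.82 W/m²; ΔT = 1.89 K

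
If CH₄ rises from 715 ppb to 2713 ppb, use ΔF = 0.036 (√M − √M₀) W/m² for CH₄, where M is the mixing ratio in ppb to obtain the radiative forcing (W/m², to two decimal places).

ΔF = 0.91 W/m²

CH₄: 0.036 × (√2713 − √715) = 0.036 × (52.0865 − 26.7395) = 0.036 × 25.3470 = 0.9125 W/m².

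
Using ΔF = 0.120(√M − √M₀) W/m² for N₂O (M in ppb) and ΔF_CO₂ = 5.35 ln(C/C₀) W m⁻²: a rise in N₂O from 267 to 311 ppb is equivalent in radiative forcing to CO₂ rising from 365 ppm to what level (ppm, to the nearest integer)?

C ≈ 376 ppm

N₂O forcing: 0.120 × (√311 − √267) = 0.120 × (17.6352 − 16.3401) = 0.120 × 1.2951 = 0.15541 W/m².
Set 5.35 ln(C/365) = 0.15541: ln(C/365) = 0.15541/5.35 = 0.02905, so C = 365 × e^0.02905 = 365 × 1.02948 = 375.76 ppm.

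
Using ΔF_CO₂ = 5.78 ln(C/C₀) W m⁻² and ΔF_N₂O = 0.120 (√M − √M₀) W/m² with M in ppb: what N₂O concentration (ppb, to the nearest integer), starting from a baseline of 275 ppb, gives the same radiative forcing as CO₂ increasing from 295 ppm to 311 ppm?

CO₂ forcing: 5.78 × ln(311/295) = 5.78 × 0.052818 = 0.30529 W/m².
Set 0.120(√M − √275) = 0.30529: √M = 0.30529/0.120 + √275 = 2.5441 + 16.5831 = 19.1272.
M = (19.1272)² = 365.85 ppb.

M ≈ 366 ppb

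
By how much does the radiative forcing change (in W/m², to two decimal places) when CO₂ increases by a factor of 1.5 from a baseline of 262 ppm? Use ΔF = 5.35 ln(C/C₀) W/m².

ΔF = 5.35 × ln(1.5) = 5.35 × 0.40547 = 2.1693 W/m².

ΔF = 2.17 W/m²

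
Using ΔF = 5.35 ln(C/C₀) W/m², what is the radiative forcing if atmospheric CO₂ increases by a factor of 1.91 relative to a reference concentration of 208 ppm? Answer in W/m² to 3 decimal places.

Because the forcing depends only on the ratio C/C₀, the initial concentration does not enter.
ΔF = 5.35 × ln(1.91) = 5.35 × 0.64710 = 3.4620 W/m².

ΔF = 3.462 W/m²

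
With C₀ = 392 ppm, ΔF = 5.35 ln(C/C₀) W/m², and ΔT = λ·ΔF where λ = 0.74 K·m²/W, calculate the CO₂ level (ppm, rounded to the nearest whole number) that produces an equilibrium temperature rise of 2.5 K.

Required forcing: ΔF = ΔT/λ = 2.5/0.74 = 3.3784 W/m².
Then ln(C/392) = ΔF/5.35 = 3.3784/5.35 = 0.63148.
So C = 392 × e^0.63148 = 392 × 1.88039 = 737.11 ppm.

C ≈ 737 ppm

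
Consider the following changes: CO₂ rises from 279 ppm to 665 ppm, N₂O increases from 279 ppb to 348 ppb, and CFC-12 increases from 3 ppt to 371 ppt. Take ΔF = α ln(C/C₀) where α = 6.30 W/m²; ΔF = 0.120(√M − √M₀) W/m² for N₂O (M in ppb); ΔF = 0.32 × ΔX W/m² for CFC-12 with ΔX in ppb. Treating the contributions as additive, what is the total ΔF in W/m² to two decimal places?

ΔF = 5.82 W/m²

CO₂: 6.30 × ln(665/279) = 6.30 × ln(2.38351) = 6.30 × 0.86857 = 5.4720 W/m².
N₂O: 0.120 × (√348 − √279) = 0.120 × (18.6548 − 16.7033) = 0.120 × 1.9515 = 0.2342 W/m².
CFC-12: Δ = 371 − 3 = 368 ppt = 0.368 ppb; ΔF = 0.32 × 0.368 = 0.1178 W/m².
Total ΔF = 5.4720 + 0.2342 + 0.1178 = 5.8240 W/m².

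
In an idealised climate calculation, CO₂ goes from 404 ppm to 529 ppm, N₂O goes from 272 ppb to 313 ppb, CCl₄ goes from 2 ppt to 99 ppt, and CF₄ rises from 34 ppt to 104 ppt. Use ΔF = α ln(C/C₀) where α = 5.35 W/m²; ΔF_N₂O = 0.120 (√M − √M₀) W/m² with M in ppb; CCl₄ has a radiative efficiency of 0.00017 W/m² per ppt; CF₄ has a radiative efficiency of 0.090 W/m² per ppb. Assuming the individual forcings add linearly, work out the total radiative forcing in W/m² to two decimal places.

ΔF = 1.61 W/m²

CO₂: 5.35 × ln(529/404) = 5.35 × ln(1.30941) = 5.35 × 0.26958 = 1.4423 W/m².
N₂O: 0.120 × (√313 − √272) = 0.120 × (17.6918 − 16.4924) = 0.120 × 1.1994 = 0.1439 W/m².
CCl₄: ΔF = 0.00017 × (99 − 2) = 0.00017 × 97 = 0.0165 W/m².
CF₄: Δ = 104 − 34 = 70 ppt = 0.070 ppb; ΔF = 0.090 × 0.070 = 0.0063 W/m².
Total ΔF = 1.4423 + 0.1439 + 0.0165 + 0.0063 = 1.6090 W/m².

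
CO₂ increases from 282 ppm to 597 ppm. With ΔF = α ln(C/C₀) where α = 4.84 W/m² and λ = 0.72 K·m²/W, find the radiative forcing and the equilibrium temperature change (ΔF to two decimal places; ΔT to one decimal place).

CO₂: 4.84 × ln(597/282) = 4.84 × ln(2.11702) = 4.84 × 0.75001 = 3.6300 W/m².
ΔT = λ ΔF = 0.72 × 3.63 = 2.6136 K.

ΔF = 3.63 W/m²; ΔT = 2.6 K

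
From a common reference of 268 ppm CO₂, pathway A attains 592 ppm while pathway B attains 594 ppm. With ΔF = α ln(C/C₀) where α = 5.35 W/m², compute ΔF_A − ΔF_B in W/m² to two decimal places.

ΔF_A − ΔF_B = -0.02 W/m²

ΔF_A = 5.35 ln(592/268) = 5.35 × 0.79252 = 4.2400 W/m².
ΔF_B = 5.35 ln(594/268) = 5.35 × 0.79589 = 4.2580 W/m².
Difference: 4.2400 − 4.2580 = -0.0180 W/m².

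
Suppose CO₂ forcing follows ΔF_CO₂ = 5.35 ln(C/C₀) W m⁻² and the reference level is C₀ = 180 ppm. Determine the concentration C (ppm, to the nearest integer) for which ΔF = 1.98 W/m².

C ≈ 261 ppm

Set 5.35 ln(C/180) = 1.98, so ln(C/180) = 1.98/5.35 = 0.37009.
Then C/180 = e^0.37009 = 1.44786, giving C = 180 × 1.44786 = 260.61 ppm.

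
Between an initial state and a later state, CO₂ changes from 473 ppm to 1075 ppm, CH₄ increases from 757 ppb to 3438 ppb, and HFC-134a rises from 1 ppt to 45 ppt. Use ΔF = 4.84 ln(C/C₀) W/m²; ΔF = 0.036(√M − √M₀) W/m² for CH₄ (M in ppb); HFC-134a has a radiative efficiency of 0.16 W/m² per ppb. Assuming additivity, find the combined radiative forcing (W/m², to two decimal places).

CO₂: 4.84 × ln(1075/473) = 4.84 × ln(2.27273) = 4.84 × 0.82098 = 3.9735 W/m².
CH₄: 0.036 × (√3438 − √757) = 0.036 × (58.6345 − 27.5136) = 0.036 × 31.1209 = 1.1204 W/m².
HFC-134a: Δ = 45 − 1 = 44 ppt = 0.044 ppb; ΔF = 0.16 × 0.044 = 0.0070 W/m².
Total ΔF = 3.9735 + 1.1204 + 0.0070 = 5.1009 W/m².

ΔF = 5.10 W/m²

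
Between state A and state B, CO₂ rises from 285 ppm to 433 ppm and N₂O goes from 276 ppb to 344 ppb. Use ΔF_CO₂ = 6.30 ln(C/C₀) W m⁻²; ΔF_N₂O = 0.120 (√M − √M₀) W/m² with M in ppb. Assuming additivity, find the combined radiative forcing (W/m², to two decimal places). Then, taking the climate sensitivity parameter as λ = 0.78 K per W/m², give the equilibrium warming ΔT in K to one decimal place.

CO₂: 6.30 × ln(433/285) = 6.30 × ln(1.51930) = 6.30 × 0.41825 = 2.6350 W/m².
N₂O: 0.120 × (√344 − √276) = 0.120 × (18.5472 − 16.6132) = 0.120 × 1.9340 = 0.2321 W/m².
Total ΔF = 2.6350 + 0.2321 = 2.8671 W/m².
ΔT = λ ΔF = 0.78 × 2.87 = 2.2386 K.

ΔF = 2.87 W/m²; ΔT = 2.2 K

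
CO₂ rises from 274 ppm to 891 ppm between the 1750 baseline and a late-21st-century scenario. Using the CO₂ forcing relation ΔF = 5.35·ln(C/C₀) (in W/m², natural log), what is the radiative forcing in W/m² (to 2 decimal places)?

ΔF = 6.31 W/m²

CO₂: 5.35 × ln(891/274) = 5.35 × ln(3.25182) = 5.35 × 1.17921 = 6.3088 W/m².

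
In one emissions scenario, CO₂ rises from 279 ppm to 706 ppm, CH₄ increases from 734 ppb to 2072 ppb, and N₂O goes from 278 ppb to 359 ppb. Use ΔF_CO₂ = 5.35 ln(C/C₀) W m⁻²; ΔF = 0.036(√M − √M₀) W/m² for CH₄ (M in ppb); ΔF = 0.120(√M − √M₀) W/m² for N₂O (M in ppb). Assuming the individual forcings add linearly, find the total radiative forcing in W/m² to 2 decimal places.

CO₂: 5.35 × ln(706/279) = 5.35 × ln(2.53047) = 5.35 × 0.92841 = 4.9670 W/m².
CH₄: 0.036 × (√2072 − √734) = 0.036 × (45.5192 − 27.0924) = 0.036 × 18.4268 = 0.6634 W/m².
N₂O: 0.120 × (√359 − √278) = 0.120 × (18.9473 − 16.6733) = 0.120 × 2.2740 = 0.2729 W/m².
Total ΔF = 4.9670 + 0.6634 + 0.2729 = 5.9033 W/m².

ΔF = 5.90 W/m²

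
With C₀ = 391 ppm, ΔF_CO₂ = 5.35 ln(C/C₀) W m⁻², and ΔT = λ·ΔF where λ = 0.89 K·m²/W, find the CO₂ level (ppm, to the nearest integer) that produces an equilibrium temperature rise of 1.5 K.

C ≈ 536 ppm

Required forcing: ΔF = ΔT/λ = 1.5/0.89 = 1.6854 W/m².
Then ln(C/391) = ΔF/5.35 = 1.6854/5.35 = 0.31503.
So C = 391 × e^0.31503 = 391 × 1.37030 = 535.79 ppm.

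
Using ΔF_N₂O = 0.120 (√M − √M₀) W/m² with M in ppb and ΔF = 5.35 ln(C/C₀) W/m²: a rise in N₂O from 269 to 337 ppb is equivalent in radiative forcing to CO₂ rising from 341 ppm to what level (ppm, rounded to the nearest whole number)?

N₂O forcing: 0.120 × (√337 − √269) = 0.120 × (18.3576 − 16.4012) = 0.120 × 1.9564 = 0.23477 W/m².
Set 5.35 ln(C/341) = 0.23477: ln(C/341) = 0.23477/5.35 = 0.04388, so C = 341 × e^0.04388 = 341 × 1.04486 = 356.30 ppm.

C ≈ 356 ppm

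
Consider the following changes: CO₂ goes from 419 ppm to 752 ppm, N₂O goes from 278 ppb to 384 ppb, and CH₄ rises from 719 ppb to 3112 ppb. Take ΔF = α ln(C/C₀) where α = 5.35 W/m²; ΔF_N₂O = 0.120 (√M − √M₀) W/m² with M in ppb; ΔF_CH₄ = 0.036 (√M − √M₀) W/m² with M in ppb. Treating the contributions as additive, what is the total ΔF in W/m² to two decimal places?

CO₂: 5.35 × ln(752/419) = 5.35 × ln(1.79475) = 5.35 × 0.58487 = 3.1291 W/m².
N₂O: 0.120 × (√384 − √278) = 0.120 × (19.5959 − 16.6733) = 0.120 × 2.9226 = 0.3507 W/m².
CH₄: 0.036 × (√3112 − √719) = 0.036 × (55.7853 − 26.8142) = 0.036 × 28.9711 = 1.0430 W/m².
Total ΔF = 3.1291 + 0.3507 + 1.0430 = 4.5228 W/m².

ΔF = 4.52 W/m²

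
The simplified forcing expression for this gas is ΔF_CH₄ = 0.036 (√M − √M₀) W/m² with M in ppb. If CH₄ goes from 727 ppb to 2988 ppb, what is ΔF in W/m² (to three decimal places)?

ΔF = 0.997 W/m²

CH₄: 0.036 × (√2988 − √727) = 0.036 × (54.6626 − 26.9629) = 0.036 × 27.6997 = 0.9972 W/m².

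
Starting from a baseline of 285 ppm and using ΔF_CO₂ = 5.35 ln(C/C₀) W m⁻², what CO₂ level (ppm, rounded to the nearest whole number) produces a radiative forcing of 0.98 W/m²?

Set 5.35 ln(C/285) = 0.98, so ln(C/285) = 0.98/5.35 = 0.18318.
Then C/285 = e^0.18318 = 1.20103, giving C = 285 × 1.20103 = 342.29 ppm.

C ≈ 342 ppm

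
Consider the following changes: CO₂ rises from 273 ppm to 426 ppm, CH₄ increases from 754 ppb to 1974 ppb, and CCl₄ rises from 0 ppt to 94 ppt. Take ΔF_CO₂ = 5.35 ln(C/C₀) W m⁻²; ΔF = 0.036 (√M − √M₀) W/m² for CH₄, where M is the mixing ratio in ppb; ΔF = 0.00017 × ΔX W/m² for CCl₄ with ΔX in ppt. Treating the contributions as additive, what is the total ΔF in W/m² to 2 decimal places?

CO₂: 5.35 × ln(426/273) = 5.35 × ln(1.56044) = 5.35 × 0.44497 = 2.3806 W/m².
CH₄: 0.036 × (√1974 − √754) = 0.036 × (44.4297 − 27.4591) = 0.036 × 16.9706 = 0.6109 W/m².
CCl₄: ΔF = 0.00017 × (94 − 0) = 0.00017 × 94 = 0.0160 W/m².
Total ΔF = 2.3806 + 0.6109 + 0.0160 = 3.0075 W/m².

ΔF = 3.01 W/m²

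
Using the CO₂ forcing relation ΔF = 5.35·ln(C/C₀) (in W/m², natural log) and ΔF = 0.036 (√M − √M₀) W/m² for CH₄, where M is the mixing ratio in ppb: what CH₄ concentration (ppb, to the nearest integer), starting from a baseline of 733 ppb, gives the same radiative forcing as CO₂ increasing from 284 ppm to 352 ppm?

M ≈ 3478 ppb

CO₂ forcing: 5.35 × ln(352/284) = 5.35 × 0.214657 = 1.14841 W/m².
Set 0.036(√M − √733) = 1.14841: √M = 1.14841/0.036 + √733 = 31.9003 + 27.0740 = 58.9743.
M = (58.9743)² = 3477.97 ppb.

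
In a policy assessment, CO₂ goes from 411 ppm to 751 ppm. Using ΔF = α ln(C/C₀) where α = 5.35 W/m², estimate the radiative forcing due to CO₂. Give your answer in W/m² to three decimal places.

ΔF = 3.225 W/m²

CO₂: 5.35 × ln(751/411) = 5.35 × ln(1.82725) = 5.35 × 0.60281 = 3.2250 W/m².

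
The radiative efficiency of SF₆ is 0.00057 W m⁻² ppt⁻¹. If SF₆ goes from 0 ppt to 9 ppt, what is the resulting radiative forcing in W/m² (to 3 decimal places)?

SF₆: ΔF = 0.00057 × (9 − 0) = 0.00057 × 9 = 0.0051 W/m².

ΔF = 0.005 W/m²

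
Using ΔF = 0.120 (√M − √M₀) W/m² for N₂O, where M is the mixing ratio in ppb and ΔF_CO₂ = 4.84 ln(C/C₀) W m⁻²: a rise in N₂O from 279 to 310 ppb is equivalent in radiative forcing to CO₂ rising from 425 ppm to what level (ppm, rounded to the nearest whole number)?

C ≈ 435 ppm

N₂O forcing: 0.120 × (√310 − √279) = 0.120 × (17.6068 − 16.7033) = 0.120 × 0.9035 = 0.10842 W/m².
Set 4.84 ln(C/425) = 0.10842: ln(C/425) = 0.10842/4.84 = 0.02240, so C = 425 × e^0.02240 = 425 × 1.02265 = 434.63 ppm.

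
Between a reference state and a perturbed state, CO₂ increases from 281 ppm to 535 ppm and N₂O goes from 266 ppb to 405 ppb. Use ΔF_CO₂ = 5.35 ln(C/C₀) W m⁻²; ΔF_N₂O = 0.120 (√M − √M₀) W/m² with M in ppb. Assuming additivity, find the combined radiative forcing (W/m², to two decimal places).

CO₂: 5.35 × ln(535/281) = 5.35 × ln(1.90391) = 5.35 × 0.64391 = 3.4449 W/m².
N₂O: 0.120 × (√405 − √266) = 0.120 × (20.1246 − 16.3095) = 0.120 × 3.8151 = 0.4578 W/m².
Total ΔF = 3.4449 + 0.4578 = 3.9027 W/m².

ΔF = 3.90 W/m²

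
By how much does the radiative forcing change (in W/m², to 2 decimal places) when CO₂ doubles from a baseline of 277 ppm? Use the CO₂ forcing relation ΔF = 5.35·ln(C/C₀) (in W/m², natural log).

ΔF = 5.35 × ln(2) = 5.35 × 0.69315 = 3.7084 W/m².

ΔF = 3.71 W/m²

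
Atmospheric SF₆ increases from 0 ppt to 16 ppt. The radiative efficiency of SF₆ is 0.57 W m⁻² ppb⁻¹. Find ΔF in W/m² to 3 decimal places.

SF₆: Δ = 16 − 0 = 16 ppt = 0.016 ppb; ΔF = 0.57 × 0.016 = 0.0091 W/m².

ΔF = 0.009 W/m²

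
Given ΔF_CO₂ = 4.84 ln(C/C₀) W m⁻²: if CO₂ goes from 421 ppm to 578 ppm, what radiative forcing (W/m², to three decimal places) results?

ΔF = 1.534 W/m²

CO₂ absorption bands are partially saturated, so forcing scales with the logarithm of the concentration ratio.
CO₂: 4.84 × ln(578/421) = 4.84 × ln(1.37292) = 4.84 × 0.31694 = 1.5340 W/m².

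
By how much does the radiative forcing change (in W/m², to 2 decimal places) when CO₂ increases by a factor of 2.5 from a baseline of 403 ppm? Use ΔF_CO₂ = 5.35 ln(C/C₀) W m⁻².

ΔF = 4.90 W/m²

ΔF = 5.35 × ln(2.5) = 5.35 × 0.91629 = 4.9022 W/m².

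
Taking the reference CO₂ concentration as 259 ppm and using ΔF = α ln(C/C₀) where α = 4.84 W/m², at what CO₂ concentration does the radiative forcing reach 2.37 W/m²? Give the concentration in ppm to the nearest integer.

C ≈ 423 ppm

Set 4.84 ln(C/259) = 2.37, so ln(C/259) = 2.37/4.84 = 0.48967.
Then C/259 = e^0.48967 = 1.63178, giving C = 259 × 1.63178 = 422.63 ppm.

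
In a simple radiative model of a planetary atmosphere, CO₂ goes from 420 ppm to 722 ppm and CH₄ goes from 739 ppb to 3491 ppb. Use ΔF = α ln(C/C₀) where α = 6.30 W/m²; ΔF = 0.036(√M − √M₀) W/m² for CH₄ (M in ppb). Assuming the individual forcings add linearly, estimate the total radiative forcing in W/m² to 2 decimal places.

CO₂: 6.30 × ln(722/420) = 6.30 × ln(1.71905) = 6.30 × 0.54177 = 3.4132 W/m².
CH₄: 0.036 × (√3491 − √739) = 0.036 × (59.0847 − 27.1846) = 0.036 × 31.9001 = 1.1484 W/m².
Total ΔF = 3.4132 + 1.1484 = 4.5616 W/m².

ΔF = 4.56 W/m²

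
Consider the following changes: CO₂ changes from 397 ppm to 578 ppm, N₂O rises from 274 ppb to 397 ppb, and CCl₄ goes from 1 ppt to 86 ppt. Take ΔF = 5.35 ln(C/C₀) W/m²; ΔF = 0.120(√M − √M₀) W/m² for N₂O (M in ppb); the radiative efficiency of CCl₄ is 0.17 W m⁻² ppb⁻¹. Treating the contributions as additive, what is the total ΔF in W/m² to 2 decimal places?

CO₂: 5.35 × ln(578/397) = 5.35 × ln(1.45592) = 5.35 × 0.37564 = 2.0097 W/m².
N₂O: 0.120 × (√397 − √274) = 0.120 × (19.9249 − 16.5529) = 0.120 × 3.3720 = 0.4046 W/m².
CCl₄: Δ = 86 − 1 = 85 ppt = 0.085 ppb; ΔF = 0.17 × 0.085 = 0.0145 W/m².
Total ΔF = 2.0097 + 0.4046 + 0.0145 = 2.4288 W/m².

ΔF = 2.43 W/m²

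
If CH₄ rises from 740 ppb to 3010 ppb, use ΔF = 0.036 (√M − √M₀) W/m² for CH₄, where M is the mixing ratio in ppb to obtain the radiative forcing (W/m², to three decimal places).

ΔF = 0.996 W/m²

CH₄: 0.036 × (√3010 − √740) = 0.036 × (54.8635 − 27.2029) = 0.036 × 27.6606 = 0.9958 W/m².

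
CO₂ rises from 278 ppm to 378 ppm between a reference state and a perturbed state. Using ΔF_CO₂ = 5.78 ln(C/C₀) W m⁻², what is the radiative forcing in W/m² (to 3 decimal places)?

CO₂: 5.78 × ln(378/278) = 5.78 × ln(1.35971) = 5.78 × 0.30727 = 1.7760 W/m².

ΔF = 1.776 W/m²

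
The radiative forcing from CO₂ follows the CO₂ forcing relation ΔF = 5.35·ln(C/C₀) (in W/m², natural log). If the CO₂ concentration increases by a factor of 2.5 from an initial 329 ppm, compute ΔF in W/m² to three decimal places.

ΔF = 5.35 × ln(2.5) = 5.35 × 0.91629 = 4.9022 W/m².

ΔF = 4.902 W/m²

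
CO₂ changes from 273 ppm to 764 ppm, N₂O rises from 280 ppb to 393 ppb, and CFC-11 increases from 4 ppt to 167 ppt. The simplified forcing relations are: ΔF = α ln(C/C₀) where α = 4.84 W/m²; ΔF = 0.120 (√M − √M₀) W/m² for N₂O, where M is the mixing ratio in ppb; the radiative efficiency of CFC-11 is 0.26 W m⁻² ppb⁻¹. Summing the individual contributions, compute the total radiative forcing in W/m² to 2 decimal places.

CO₂: 4.84 × ln(764/273) = 4.84 × ln(2.79853) = 4.84 × 1.02909 = 4.9808 W/m².
N₂O: 0.120 × (√393 − √280) = 0.120 × (19.8242 − 16.7332) = 0.120 × 3.0910 = 0.3709 W/m².
CFC-11: Δ = 167 − 4 = 163 ppt = 0.163 ppb; ΔF = 0.26 × 0.163 = 0.0424 W/m².
Total ΔF = 4.9808 + 0.3709 + 0.0424 = 5.3941 W/m².

ΔF = 5.39 W/m²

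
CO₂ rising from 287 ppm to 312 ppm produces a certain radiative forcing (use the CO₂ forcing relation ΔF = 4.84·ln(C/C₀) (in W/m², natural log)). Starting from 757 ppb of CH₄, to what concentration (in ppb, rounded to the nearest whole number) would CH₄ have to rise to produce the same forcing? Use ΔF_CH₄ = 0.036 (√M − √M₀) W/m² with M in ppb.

M ≈ 1501 ppb

CO₂ forcing: 4.84 × ln(312/287) = 4.84 × 0.083521 = 0.40424 W/m².
Set 0.036(√M − √757) = 0.40424: √M = 0.40424/0.036 + √757 = 11.2289 + 27.5136 = 38.7425.
M = (38.7425)² = 1500.98 ppb.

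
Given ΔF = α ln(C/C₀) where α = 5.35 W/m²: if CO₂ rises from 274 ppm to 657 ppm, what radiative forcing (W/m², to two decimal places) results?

ΔF = 4.68 W/m²

CO₂: 5.35 × ln(657/274) = 5.35 × ln(2.39781) = 5.35 × 0.87456 = 4.6789 W/m².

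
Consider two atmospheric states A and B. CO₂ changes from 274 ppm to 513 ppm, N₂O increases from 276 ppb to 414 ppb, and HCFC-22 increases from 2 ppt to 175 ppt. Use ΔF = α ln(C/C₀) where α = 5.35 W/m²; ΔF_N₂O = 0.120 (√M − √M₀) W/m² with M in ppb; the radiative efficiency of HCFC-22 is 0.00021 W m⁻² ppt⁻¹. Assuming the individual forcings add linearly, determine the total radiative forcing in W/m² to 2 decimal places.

ΔF = 3.84 W/m²

CO₂: 5.35 × ln(513/274) = 5.35 × ln(1.87226) = 5.35 × 0.62715 = 3.3553 W/m².
N₂O: 0.120 × (√414 − √276) = 0.120 × (20.3470 − 16.6132) = 0.120 × 3.7338 = 0.4481 W/m².
HCFC-22: ΔF = 0.00021 × (175 − 2) = 0.00021 × 173 = 0.0363 W/m².
Total ΔF = 3.3553 + 0.4481 + 0.0363 = 3.8397 W/m².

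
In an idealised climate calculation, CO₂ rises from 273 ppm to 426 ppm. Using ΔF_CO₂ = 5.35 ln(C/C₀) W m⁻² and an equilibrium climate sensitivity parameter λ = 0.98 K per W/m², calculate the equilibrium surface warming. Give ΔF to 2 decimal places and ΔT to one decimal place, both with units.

ΔF = 2.38 W/m²; ΔT = 2.3 K

CO₂: 5.35 × ln(426/273) = 5.35 × ln(1.56044) = 5.35 × 0.44497 = 2.3806 W/m².
ΔT = λ ΔF = 0.98 × 2.38 = 2.3324 K.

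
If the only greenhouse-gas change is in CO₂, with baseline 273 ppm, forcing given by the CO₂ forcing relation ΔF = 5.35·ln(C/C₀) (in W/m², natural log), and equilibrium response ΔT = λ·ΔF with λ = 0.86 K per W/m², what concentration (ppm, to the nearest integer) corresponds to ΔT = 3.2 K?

C ≈ 547 ppm

Required forcing: ΔF = ΔT/λ = 3.2/0.86 = 3.7209 W/m².
Then ln(C/273) = ΔF/5.35 = 3.7209/5.35 = 0.69550.
So C = 273 × e^0.69550 = 273 × 2.00471 = 547.29 ppm.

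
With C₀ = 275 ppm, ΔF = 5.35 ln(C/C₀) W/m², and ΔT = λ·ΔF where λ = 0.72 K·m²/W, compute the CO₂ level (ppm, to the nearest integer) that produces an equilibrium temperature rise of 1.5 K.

C ≈ 406 ppm

Required forcing: ΔF = ΔT/λ = 1.5/0.72 = 2.0833 W/m².
Then ln(C/275) = ΔF/5.35 = 2.0833/5.35 = 0.38940.
So C = 275 × e^0.38940 = 275 × 1.47609 = 405.92 ppm.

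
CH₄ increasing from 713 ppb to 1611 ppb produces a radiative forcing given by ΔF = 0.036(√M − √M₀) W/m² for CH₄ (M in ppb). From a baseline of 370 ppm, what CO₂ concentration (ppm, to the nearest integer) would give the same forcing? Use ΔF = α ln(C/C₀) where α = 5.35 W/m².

C ≈ 405 ppm

CH₄ forcing: 0.036 × (√1611 − √713) = 0.036 × (40.1373 − 26.7021) = 0.036 × 13.4352 = 0.48367 W/m².
Set 5.35 ln(C/370) = 0.48367: ln(C/370) = 0.48367/5.35 = 0.09041, so C = 370 × e^0.09041 = 370 × 1.09462 = 405.01 ppm.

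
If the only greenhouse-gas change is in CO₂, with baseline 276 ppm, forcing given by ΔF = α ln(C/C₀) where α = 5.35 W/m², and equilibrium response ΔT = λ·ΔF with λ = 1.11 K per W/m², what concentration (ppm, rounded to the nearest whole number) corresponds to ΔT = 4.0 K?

C ≈ 541 ppm

Required forcing: ΔF = ΔT/λ = 4.0/1.11 = 3.6036 W/m².
Then ln(C/276) = ΔF/5.35 = 3.6036/5.35 = 0.67357.
So C = 276 × e^0.67357 = 276 × 1.96123 = 541.30 ppm.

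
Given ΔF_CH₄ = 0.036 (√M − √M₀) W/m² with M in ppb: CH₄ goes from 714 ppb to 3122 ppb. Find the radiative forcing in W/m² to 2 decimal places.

ΔF = 1.05 W/m²

CH₄: 0.036 × (√3122 − √714) = 0.036 × (55.8749 − 26.7208) = 0.036 × 29.1541 = 1.0495 W/m².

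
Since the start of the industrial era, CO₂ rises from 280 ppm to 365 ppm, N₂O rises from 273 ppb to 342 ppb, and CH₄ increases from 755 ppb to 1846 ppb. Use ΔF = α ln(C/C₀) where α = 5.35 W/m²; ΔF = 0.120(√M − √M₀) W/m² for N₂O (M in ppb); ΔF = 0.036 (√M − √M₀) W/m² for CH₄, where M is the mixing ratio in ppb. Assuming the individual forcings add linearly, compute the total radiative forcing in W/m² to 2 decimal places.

CO₂: 5.35 × ln(365/280) = 5.35 × ln(1.30357) = 5.35 × 0.26511 = 1.4183 W/m².
N₂O: 0.120 × (√342 − √273) = 0.120 × (18.4932 − 16.5227) = 0.120 × 1.9705 = 0.2365 W/m².
CH₄: 0.036 × (√1846 − √755) = 0.036 × (42.9651 − 27.4773) = 0.036 × 15.4878 = 0.5576 W/m².
Total ΔF = 1.4183 + 0.2365 + 0.5576 = 2.2124 W/m².

ΔF = 2.21 W/m²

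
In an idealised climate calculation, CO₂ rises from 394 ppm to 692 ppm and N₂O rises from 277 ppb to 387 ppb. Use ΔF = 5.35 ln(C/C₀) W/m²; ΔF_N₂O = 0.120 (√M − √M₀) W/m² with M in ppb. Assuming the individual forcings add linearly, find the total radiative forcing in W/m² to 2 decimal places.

ΔF = 3.38 W/m²

CO₂: 5.35 × ln(692/394) = 5.35 × ln(1.75635) = 5.35 × 0.56324 = 3.0133 W/m².
N₂O: 0.120 × (√387 − √277) = 0.120 × (19.6723 − 16.6433) = 0.120 × 3.0290 = 0.3635 W/m².
Total ΔF = 3.0133 + 0.3635 = 3.3768 W/m².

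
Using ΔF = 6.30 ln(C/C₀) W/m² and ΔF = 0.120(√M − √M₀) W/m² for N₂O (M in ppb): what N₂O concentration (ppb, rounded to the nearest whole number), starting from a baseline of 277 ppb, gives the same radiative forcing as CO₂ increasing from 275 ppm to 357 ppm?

M ≈ 921 ppb

CO₂ forcing: 6.30 × ln(357/275) = 6.30 × 0.260965 = 1.64408 W/m².
Set 0.120(√M − √277) = 1.64408: √M = 1.64408/0.120 + √277 = 13.7007 + 16.6433 = 30.3440.
M = (30.3440)² = 920.76 ppb.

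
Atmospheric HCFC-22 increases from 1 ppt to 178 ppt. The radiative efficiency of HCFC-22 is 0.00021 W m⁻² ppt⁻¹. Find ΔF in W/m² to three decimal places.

ΔF = 0.037 W/m²

HCFC-22: ΔF = 0.00021 × (178 − 1) = 0.00021 × 177 = 0.0372 W/m².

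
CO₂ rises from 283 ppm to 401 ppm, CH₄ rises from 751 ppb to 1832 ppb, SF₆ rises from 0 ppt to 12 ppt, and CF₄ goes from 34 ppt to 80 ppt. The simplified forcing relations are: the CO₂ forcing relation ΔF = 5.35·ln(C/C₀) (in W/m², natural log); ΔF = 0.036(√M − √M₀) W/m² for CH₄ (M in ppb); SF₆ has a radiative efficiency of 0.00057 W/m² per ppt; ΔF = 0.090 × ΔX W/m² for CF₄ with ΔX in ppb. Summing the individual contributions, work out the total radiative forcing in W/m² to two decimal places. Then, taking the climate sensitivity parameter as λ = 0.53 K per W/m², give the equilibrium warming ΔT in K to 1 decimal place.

ΔF = 2.43 W/m²; ΔT = 1.3 K

CO₂: 5.35 × ln(401/283) = 5.35 × ln(1.41696) = 5.35 × 0.34851 = 1.8645 W/m².
CH₄: 0.036 × (√1832 − √751) = 0.036 × (42.8019 − 27.4044) = 0.036 × 15.3975 = 0.5543 W/m².
SF₆: ΔF = 0.00057 × (12 − 0) = 0.00057 × 12 = 0.0068 W/m².
CF₄: Δ = 80 − 34 = 46 ppt = 0.046 ppb; ΔF = 0.090 × 0.046 = 0.0041 W/m².
Total ΔF = 1.8645 + 0.5543 + 0.0068 + 0.0041 = 2.4297 W/m².
ΔT = λ ΔF = 0.53 × 2.43 = 1.2879 K.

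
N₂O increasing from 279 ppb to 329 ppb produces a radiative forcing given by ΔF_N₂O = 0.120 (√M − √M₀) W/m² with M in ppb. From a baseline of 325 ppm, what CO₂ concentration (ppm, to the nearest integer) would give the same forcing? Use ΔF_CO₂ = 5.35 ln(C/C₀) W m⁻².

C ≈ 336 ppm

N₂O forcing: 0.120 × (√329 − √279) = 0.120 × (18.1384 − 16.7033) = 0.120 × 1.4351 = 0.17221 W/m².
Set 5.35 ln(C/325) = 0.17221: ln(C/325) = 0.17221/5.35 = 0.03219, so C = 325 × e^0.03219 = 325 × 1.03271 = 335.63 ppm.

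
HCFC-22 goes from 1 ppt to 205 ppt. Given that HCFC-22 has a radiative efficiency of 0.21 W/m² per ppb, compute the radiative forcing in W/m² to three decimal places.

HCFC-22: Δ = 205 − 1 = 204 ppt = 0.204 ppb; ΔF = 0.21 × 0.204 = 0.0428 W/m².

ΔF = 0.043 W/m²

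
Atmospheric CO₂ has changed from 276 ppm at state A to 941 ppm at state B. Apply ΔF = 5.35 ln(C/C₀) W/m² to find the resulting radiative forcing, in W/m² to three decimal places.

ΔF = 6.562 W/m²

CO₂: 5.35 × ln(941/276) = 5.35 × ln(3.40942) = 5.35 × 1.22654 = 6.5620 W/m².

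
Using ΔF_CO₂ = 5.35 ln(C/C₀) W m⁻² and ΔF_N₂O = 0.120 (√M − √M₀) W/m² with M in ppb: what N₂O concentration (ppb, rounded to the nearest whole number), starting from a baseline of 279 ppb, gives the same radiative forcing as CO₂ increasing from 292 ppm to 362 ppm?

CO₂ forcing: 5.35 × ln(362/292) = 5.35 × 0.214890 = 1.14966 W/m².
Set 0.120(√M − √279) = 1.14966: √M = 1.14966/0.120 + √279 = 9.5805 + 16.7033 = 26.2838.
M = (26.2838)² = 690.84 ppb.

M ≈ 691 ppb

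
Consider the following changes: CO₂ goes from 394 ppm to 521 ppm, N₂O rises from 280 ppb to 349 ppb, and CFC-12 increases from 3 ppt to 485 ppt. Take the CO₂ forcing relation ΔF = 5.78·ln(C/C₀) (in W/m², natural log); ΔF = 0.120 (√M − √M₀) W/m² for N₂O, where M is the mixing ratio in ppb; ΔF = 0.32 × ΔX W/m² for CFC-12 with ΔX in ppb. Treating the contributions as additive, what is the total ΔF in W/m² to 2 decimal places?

CO₂: 5.78 × ln(521/394) = 5.78 × ln(1.32234) = 5.78 × 0.27940 = 1.6149 W/m².
N₂O: 0.120 × (√349 − √280) = 0.120 × (18.6815 − 16.7332) = 0.120 × 1.9483 = 0.2338 W/m².
CFC-12: Δ = 485 − 3 = 482 ppt = 0.482 ppb; ΔF = 0.32 × 0.482 = 0.1542 W/m².
Total ΔF = 1.6149 + 0.2338 + 0.1542 = 2.0029 W/m².

ΔF = 2.00 W/m²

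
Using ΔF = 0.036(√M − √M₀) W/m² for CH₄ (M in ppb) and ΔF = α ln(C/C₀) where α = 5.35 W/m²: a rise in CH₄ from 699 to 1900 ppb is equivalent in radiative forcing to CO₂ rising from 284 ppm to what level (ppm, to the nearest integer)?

CH₄ forcing: 0.036 × (√1900 − √699) = 0.036 × (43.5890 − 26.4386) = 0.036 × 17.1504 = 0.61741 W/m².
Set 5.35 ln(C/284) = 0.61741: ln(C/284) = 0.61741/5.35 = 0.11540, so C = 284 × e^0.11540 = 284 × 1.12232 = 318.74 ppm.

C ≈ 319 ppm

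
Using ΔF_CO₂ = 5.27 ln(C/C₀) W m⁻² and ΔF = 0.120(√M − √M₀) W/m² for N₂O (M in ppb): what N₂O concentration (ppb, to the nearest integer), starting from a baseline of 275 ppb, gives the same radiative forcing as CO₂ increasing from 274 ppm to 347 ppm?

M ≈ 727 ppb

CO₂ forcing: 5.27 × ln(347/274) = 5.27 × 0.236197 = 1.24476 W/m².
Set 0.120(√M − √275) = 1.24476: √M = 1.24476/0.120 + √275 = 10.3730 + 16.5831 = 26.9561.
M = (26.9561)² = 726.63 ppb.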